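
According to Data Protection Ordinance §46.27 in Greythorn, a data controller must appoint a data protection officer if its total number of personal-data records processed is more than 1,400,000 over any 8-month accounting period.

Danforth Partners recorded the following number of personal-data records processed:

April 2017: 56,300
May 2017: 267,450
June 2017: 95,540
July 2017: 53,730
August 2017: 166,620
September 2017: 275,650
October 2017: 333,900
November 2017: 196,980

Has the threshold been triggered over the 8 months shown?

Total number of personal-data records processed: 56,300 + 267,450 + 95,540 + 53,730 + 166,620 + 275,650 + 333,900 + 196,980 = 1,446,170.
1,446,170 > 1,400,000, so the threshold is exceeded.

Yes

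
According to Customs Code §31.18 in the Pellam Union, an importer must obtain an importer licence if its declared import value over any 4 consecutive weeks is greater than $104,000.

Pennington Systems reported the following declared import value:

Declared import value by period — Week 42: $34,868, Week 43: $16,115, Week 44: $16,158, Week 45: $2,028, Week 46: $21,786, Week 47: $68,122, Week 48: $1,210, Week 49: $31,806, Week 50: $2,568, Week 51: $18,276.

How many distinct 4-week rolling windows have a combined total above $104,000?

Week 42–Week 45: $34,868 + $16,115 + $16,158 + $2,028 = $69,169 (under)
Week 43–Week 46: $16,115 + $16,158 + $2,028 + $21,786 = $56,087 (under)
Week 44–Week 47: $16,158 + $2,028 + $21,786 + $68,122 = $108,094 (over)
Week 45–Week 48: $2,028 + $21,786 + $68,122 + $1,210 = $93,146 (under)
Week 46–Week 49: $21,786 + $68,122 + $1,210 + $31,806 = $122,924 (over)
Week 47–Week 50: $68,122 + $1,210 + $31,806 + $2,568 = $103,706 (under)
Week 48–Week 51: $1,210 + $31,806 + $2,568 + $18,276 = $53,860 (under)
2 windows exceed the threshold.

2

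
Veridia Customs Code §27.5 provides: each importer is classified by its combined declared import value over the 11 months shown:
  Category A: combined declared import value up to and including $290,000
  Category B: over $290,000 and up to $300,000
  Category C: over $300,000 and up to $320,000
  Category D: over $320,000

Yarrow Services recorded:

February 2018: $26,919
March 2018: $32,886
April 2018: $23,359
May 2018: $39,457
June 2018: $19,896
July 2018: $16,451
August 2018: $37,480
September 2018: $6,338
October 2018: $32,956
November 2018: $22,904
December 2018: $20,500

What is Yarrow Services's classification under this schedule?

Combined declared import value: $26,919 + $32,886 + $23,359 + $39,457 + $19,896 + $16,451 + $37,480 + $6,338 + $32,956 + $22,904 + $20,500 = $279,146.
$279,146 ≤ $290,000, so Category A applies.

Category A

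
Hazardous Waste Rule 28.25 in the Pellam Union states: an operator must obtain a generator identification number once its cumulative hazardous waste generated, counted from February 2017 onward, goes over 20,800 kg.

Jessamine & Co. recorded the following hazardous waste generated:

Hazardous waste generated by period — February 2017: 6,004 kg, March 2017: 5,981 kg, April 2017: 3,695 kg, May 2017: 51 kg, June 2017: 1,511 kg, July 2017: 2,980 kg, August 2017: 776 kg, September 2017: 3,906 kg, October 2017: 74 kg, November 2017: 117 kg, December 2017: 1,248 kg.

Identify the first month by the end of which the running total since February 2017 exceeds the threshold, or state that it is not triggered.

August 2017

Through February 2017: 6,004 kg
Through March 2017: 11,985 kg
Through April 2017: 15,680 kg
Through May 2017: 15,731 kg
Through June 2017: 17,242 kg
Through July 2017: 20,222 kg
Through August 2017: 20,998 kg ← exceeds threshold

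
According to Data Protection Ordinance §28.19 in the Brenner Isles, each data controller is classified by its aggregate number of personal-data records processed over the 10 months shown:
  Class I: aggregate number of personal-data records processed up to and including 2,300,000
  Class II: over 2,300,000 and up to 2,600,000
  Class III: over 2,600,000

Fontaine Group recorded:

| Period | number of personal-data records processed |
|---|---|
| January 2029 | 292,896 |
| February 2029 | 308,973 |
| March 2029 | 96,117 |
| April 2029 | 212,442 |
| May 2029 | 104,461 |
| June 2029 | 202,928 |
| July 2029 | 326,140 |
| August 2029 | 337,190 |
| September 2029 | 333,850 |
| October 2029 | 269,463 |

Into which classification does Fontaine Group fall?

Class II

Aggregate number of personal-data records processed: 292,896 + 308,973 + 96,117 + 212,442 + 104,461 + 202,928 + 326,140 + 337,190 + 333,850 + 269,463 = 2,484,460.
2,300,000 < 2,484,460 ≤ 2,600,000, so Class II applies.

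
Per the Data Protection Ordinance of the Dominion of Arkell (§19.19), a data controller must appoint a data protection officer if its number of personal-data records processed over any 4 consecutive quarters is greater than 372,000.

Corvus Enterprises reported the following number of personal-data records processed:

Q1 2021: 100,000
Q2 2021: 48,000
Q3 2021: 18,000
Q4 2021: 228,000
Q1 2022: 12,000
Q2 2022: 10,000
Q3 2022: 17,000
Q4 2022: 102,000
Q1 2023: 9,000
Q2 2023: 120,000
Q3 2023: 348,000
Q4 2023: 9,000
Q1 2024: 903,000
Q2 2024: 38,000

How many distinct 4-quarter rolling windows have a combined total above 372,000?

5

Q1 2021–Q4 2021: 100,000 + 48,000 + 18,000 + 228,000 = 394,000 (over)
Q2 2021–Q1 2022: 48,000 + 18,000 + 228,000 + 12,000 = 306,000 (under)
Q3 2021–Q2 2022: 18,000 + 228,000 + 12,000 + 10,000 = 268,000 (under)
Q4 2021–Q3 2022: 228,000 + 12,000 + 10,000 + 17,000 = 267,000 (under)
Q1 2022–Q4 2022: 12,000 + 10,000 + 17,000 + 102,000 = 141,000 (under)
Q2 2022–Q1 2023: 10,000 + 17,000 + 102,000 + 9,000 = 138,000 (under)
Q3 2022–Q2 2023: 17,000 + 102,000 + 9,000 + 120,000 = 248,000 (under)
Q4 2022–Q3 2023: 102,000 + 9,000 + 120,000 + 348,000 = 579,000 (over)
Q1 2023–Q4 2023: 9,000 + 120,000 + 348,000 + 9,000 = 486,000 (over)
Q2 2023–Q1 2024: 120,000 + 348,000 + 9,000 + 903,000 = 1,380,000 (over)
Q3 2023–Q2 2024: 348,000 + 9,000 + 903,000 + 38,000 = 1,298,000 (over)
5 windows exceed the threshold.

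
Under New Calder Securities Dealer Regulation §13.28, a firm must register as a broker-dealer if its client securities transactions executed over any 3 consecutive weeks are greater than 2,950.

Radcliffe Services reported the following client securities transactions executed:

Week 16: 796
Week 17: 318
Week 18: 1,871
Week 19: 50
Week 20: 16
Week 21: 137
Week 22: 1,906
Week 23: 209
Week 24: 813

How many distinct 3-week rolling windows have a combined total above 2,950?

1

Week 16–Week 18: 796 + 318 + 1,871 = 2,985 (over)
Week 17–Week 19: 318 + 1,871 + 50 = 2,239 (under)
Week 18–Week 20: 1,871 + 50 + 16 = 1,937 (under)
Week 19–Week 21: 50 + 16 + 137 = 203 (under)
Week 20–Week 22: 16 + 137 + 1,906 = 2,059 (under)
Week 21–Week 23: 137 + 1,906 + 209 = 2,252 (under)
Week 22–Week 24: 1,906 + 209 + 813 = 2,928 (under)
1 window exceeds the threshold.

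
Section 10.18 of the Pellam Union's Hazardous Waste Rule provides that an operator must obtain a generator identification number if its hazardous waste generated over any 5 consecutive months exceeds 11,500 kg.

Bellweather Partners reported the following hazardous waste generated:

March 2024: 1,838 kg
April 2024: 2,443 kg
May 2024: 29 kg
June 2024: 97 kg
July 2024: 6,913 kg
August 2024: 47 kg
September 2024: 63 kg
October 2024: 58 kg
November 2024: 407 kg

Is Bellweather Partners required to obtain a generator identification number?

March 2024–July 2024: 1,838 kg + 2,443 kg + 29 kg + 97 kg + 6,913 kg = 11,320 kg (under)
April 2024–August 2024: 2,443 kg + 29 kg + 97 kg + 6,913 kg + 47 kg = 9,529 kg (under)
May 2024–September 2024: 29 kg + 97 kg + 6,913 kg + 47 kg + 63 kg = 7,149 kg (under)
June 2024–October 2024: 97 kg + 6,913 kg + 47 kg + 63 kg + 58 kg = 7,178 kg (under)
July 2024–November 2024: 6,913 kg + 47 kg + 63 kg + 58 kg + 407 kg = 7,488 kg (under)
No window exceeds 11,500 kg.

No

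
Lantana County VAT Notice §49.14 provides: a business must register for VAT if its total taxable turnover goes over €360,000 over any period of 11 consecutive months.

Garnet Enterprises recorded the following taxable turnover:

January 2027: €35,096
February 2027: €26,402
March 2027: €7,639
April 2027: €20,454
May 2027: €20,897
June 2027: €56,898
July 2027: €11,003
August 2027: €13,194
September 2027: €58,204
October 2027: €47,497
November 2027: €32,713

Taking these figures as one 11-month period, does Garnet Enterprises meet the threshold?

No

Total taxable turnover: €35,096 + €26,402 + €7,639 + €20,454 + €20,897 + €56,898 + €11,003 + €13,194 + €58,204 + €47,497 + €32,713 = €329,997.
€329,997 ≤ €360,000, so the threshold is not exceeded.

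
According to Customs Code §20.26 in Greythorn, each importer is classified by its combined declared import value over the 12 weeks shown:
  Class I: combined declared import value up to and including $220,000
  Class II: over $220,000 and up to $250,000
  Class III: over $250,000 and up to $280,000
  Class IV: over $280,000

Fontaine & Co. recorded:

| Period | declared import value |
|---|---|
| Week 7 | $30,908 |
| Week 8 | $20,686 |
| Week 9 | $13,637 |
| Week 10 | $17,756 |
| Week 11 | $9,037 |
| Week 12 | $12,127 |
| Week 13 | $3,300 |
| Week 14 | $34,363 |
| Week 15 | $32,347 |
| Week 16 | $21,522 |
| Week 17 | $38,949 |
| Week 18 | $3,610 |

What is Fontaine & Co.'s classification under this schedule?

Combined declared import value: $30,908 + $20,686 + $13,637 + $17,756 + $9,037 + $12,127 + $3,300 + $34,363 + $32,347 + $21,522 + $38,949 + $3,610 = $238,242.
$220,000 < $238,242 ≤ $250,000, so Class II applies.

Class II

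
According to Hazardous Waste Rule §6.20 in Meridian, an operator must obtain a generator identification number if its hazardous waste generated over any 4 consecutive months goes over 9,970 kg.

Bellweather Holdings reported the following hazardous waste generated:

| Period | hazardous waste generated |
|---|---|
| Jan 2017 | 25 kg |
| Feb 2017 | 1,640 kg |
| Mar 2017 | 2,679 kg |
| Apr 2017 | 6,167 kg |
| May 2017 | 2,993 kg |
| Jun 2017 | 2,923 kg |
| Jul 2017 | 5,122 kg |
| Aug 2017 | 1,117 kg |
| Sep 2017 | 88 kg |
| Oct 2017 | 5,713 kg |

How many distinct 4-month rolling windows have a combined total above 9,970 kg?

6

Jan 2017–Apr 2017: 25 kg + 1,640 kg + 2,679 kg + 6,167 kg = 10,511 kg (over)
Feb 2017–May 2017: 1,640 kg + 2,679 kg + 6,167 kg + 2,993 kg = 13,479 kg (over)
Mar 2017–Jun 2017: 2,679 kg + 6,167 kg + 2,993 kg + 2,923 kg = 14,762 kg (over)
Apr 2017–Jul 2017: 6,167 kg + 2,993 kg + 2,923 kg + 5,122 kg = 17,205 kg (over)
May 2017–Aug 2017: 2,993 kg + 2,923 kg + 5,122 kg + 1,117 kg = 12,155 kg (over)
Jun 2017–Sep 2017: 2,923 kg + 5,122 kg + 1,117 kg + 88 kg = 9,250 kg (under)
Jul 2017–Oct 2017: 5,122 kg + 1,117 kg + 88 kg + 5,713 kg = 12,040 kg (over)
6 windows exceed the threshold.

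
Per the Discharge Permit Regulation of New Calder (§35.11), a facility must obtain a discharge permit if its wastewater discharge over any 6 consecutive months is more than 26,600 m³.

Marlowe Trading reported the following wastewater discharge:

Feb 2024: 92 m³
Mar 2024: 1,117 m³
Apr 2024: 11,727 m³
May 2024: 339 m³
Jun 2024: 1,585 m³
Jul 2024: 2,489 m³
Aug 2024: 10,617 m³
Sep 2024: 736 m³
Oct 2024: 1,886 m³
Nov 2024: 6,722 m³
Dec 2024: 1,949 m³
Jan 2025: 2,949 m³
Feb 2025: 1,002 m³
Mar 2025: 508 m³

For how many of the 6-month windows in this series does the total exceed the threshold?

2

Feb 2024–Jul 2024: 92 m³ + 1,117 m³ + 11,727 m³ + 339 m³ + 1,585 m³ + 2,489 m³ = 17,349 m³ (under)
Mar 2024–Aug 2024: 1,117 m³ + 11,727 m³ + 339 m³ + 1,585 m³ + 2,489 m³ + 10,617 m³ = 27,874 m³ (over)
Apr 2024–Sep 2024: 11,727 m³ + 339 m³ + 1,585 m³ + 2,489 m³ + 10,617 m³ + 736 m³ = 27,493 m³ (over)
May 2024–Oct 2024: 339 m³ + 1,585 m³ + 2,489 m³ + 10,617 m³ + 736 m³ + 1,886 m³ = 17,652 m³ (under)
Jun 2024–Nov 2024: 1,585 m³ + 2,489 m³ + 10,617 m³ + 736 m³ + 1,886 m³ + 6,722 m³ = 24,035 m³ (under)
Jul 2024–Dec 2024: 2,489 m³ + 10,617 m³ + 736 m³ + 1,886 m³ + 6,722 m³ + 1,949 m³ = 24,399 m³ (under)
Aug 2024–Jan 2025: 10,617 m³ + 736 m³ + 1,886 m³ + 6,722 m³ + 1,949 m³ + 2,949 m³ = 24,859 m³ (under)
Sep 2024–Feb 2025: 736 m³ + 1,886 m³ + 6,722 m³ + 1,949 m³ + 2,949 m³ + 1,002 m³ = 15,244 m³ (under)
Oct 2024–Mar 2025: 1,886 m³ + 6,722 m³ + 1,949 m³ + 2,949 m³ + 1,002 m³ + 508 m³ = 15,016 m³ (under)
2 windows exceed the threshold.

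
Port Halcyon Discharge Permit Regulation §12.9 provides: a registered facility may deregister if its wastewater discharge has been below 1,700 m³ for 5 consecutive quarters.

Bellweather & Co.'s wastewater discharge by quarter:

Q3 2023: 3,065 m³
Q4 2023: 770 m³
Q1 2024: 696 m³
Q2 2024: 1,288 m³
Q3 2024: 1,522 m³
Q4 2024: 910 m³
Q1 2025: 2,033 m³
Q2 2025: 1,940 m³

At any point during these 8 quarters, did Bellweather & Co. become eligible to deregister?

Yes

Quarters below 1,700 m³: Q4 2023, Q1 2024, Q2 2024, Q3 2024, Q4 2024.
Longest run of consecutive quarters below the threshold: 5.
5 ≥ 5, so Bellweather & Co. became eligible.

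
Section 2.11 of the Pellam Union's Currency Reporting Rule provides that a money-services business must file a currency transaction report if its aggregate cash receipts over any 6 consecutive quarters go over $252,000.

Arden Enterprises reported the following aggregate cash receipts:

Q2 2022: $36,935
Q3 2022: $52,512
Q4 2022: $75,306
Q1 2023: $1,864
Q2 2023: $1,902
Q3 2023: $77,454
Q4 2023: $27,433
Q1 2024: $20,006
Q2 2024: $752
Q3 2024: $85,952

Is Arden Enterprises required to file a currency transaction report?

Q2 2022–Q3 2023: $36,935 + $52,512 + $75,306 + $1,864 + $1,902 + $77,454 = $245,973 (under)
Q3 2022–Q4 2023: $52,512 + $75,306 + $1,864 + $1,902 + $77,454 + $27,433 = $236,471 (under)
Q4 2022–Q1 2024: $75,306 + $1,864 + $1,902 + $77,454 + $27,433 + $20,006 = $203,965 (under)
Q1 2023–Q2 2024: $1,864 + $1,902 + $77,454 + $27,433 + $20,006 + $752 = $129,411 (under)
Q2 2023–Q3 2024: $1,902 + $77,454 + $27,433 + $20,006 + $752 + $85,952 = $213,499 (under)
No window exceeds $252,000.

No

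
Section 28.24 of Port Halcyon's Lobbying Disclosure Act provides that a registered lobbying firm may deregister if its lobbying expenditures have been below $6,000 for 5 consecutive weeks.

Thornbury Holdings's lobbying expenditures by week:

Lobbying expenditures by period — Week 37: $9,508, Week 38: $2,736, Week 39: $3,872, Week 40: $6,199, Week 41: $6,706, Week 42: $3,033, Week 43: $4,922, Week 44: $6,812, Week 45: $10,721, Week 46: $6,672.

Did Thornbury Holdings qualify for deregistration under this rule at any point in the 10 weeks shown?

No

Weeks below $6,000: Week 38, Week 39, Week 42, Week 43.
Longest run of consecutive weeks below the threshold: 2.
2 < 5, so Thornbury Holdings never became eligible.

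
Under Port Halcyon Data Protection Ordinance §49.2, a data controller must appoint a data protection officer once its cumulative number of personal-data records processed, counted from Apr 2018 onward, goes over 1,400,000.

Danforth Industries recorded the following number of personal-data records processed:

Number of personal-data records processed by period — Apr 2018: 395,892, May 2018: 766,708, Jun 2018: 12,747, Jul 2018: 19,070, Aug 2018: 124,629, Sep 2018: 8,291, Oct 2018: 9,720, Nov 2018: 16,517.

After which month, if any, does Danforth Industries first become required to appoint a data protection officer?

Through Apr 2018: 395,892
Through May 2018: 1,162,600
Through Jun 2018: 1,175,347
Through Jul 2018: 1,194,417
Through Aug 2018: 1,319,046
Through Sep 2018: 1,327,337
Through Oct 2018: 1,337,057
Through Nov 2018: 1,353,574
Final cumulative total 1,353,574 ≤ 1,400,000; the threshold is never exceeded.

Not triggered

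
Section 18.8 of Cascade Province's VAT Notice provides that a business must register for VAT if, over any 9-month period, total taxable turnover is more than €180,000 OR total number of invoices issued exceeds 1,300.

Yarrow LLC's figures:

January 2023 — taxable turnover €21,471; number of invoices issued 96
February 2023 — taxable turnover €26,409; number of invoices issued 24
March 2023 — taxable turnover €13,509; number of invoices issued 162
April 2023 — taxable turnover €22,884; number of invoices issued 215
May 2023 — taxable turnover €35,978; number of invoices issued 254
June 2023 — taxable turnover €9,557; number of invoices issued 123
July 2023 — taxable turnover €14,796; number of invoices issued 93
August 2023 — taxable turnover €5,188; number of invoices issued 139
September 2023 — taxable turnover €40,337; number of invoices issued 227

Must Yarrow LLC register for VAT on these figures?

Yes

Total taxable turnover: €21,471 + €26,409 + €13,509 + €22,884 + €35,978 + €9,557 + €14,796 + €5,188 + €40,337 = €190,129 (> €180,000).
Total number of invoices issued: 96 + 24 + 162 + 215 + 254 + 123 + 93 + 139 + 227 = 1,333 (> 1,300).
The test is 'or': at least one threshold is exceeded.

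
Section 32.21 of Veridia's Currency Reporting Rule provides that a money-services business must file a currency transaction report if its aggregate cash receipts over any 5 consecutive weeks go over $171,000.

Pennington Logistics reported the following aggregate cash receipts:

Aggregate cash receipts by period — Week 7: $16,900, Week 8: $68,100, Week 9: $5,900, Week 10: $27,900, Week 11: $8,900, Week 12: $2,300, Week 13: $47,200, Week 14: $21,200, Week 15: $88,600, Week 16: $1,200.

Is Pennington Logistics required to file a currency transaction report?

No

Week 7–Week 11: $16,900 + $68,100 + $5,900 + $27,900 + $8,900 = $127,700 (under)
Week 8–Week 12: $68,100 + $5,900 + $27,900 + $8,900 + $2,300 = $113,100 (under)
Week 9–Week 13: $5,900 + $27,900 + $8,900 + $2,300 + $47,200 = $92,200 (under)
Week 10–Week 14: $27,900 + $8,900 + $2,300 + $47,200 + $21,200 = $107,500 (under)
Week 11–Week 15: $8,900 + $2,300 + $47,200 + $21,200 + $88,600 = $168,200 (under)
Week 12–Week 16: $2,300 + $47,200 + $21,200 + $88,600 + $1,200 = $160,500 (under)
No window exceeds $171,000.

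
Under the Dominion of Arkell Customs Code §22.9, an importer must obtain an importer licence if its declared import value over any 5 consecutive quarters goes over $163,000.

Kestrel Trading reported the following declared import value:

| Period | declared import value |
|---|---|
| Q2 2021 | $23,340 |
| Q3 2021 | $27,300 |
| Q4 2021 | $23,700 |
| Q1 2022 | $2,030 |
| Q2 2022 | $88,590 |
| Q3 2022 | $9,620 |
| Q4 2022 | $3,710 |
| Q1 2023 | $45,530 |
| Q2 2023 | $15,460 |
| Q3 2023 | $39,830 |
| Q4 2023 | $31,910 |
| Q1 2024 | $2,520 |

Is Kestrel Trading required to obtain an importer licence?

Q2 2021–Q2 2022: $23,340 + $27,300 + $23,700 + $2,030 + $88,590 = $164,960 (over)
Q3 2021–Q3 2022: $27,300 + $23,700 + $2,030 + $88,590 + $9,620 = $151,240 (under)
Q4 2021–Q4 2022: $23,700 + $2,030 + $88,590 + $9,620 + $3,710 = $127,650 (under)
Q1 2022–Q1 2023: $2,030 + $88,590 + $9,620 + $3,710 + $45,530 = $149,480 (under)
Q2 2022–Q2 2023: $88,590 + $9,620 + $3,710 + $45,530 + $15,460 = $162,910 (under)
Q3 2022–Q3 2023: $9,620 + $3,710 + $45,530 + $15,460 + $39,830 = $114,150 (under)
Q4 2022–Q4 2023: $3,710 + $45,530 + $15,460 + $39,830 + $31,910 = $136,440 (under)
Q1 2023–Q1 2024: $45,530 + $15,460 + $39,830 + $31,910 + $2,520 = $135,250 (under)
At least one window exceeds $163,000.

Yes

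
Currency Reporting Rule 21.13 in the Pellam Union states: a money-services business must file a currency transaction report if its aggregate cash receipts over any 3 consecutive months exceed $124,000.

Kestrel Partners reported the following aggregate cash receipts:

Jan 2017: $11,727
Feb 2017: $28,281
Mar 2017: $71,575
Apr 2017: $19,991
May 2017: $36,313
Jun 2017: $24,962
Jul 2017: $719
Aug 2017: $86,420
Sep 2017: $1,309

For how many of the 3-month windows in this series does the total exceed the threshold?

1

Jan 2017–Mar 2017: $11,727 + $28,281 + $71,575 = $111,583 (under)
Feb 2017–Apr 2017: $28,281 + $71,575 + $19,991 = $119,847 (under)
Mar 2017–May 2017: $71,575 + $19,991 + $36,313 = $127,879 (over)
Apr 2017–Jun 2017: $19,991 + $36,313 + $24,962 = $81,266 (under)
May 2017–Jul 2017: $36,313 + $24,962 + $719 = $61,994 (under)
Jun 2017–Aug 2017: $24,962 + $719 + $86,420 = $112,101 (under)
Jul 2017–Sep 2017: $719 + $86,420 + $1,309 = $88,448 (under)
1 window exceeds the threshold.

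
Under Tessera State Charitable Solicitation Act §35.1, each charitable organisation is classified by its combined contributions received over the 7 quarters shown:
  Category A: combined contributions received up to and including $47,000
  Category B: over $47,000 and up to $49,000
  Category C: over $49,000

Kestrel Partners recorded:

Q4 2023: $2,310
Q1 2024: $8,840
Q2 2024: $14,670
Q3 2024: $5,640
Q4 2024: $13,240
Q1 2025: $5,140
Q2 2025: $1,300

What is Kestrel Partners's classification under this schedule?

Category C

Combined contributions received: $2,310 + $8,840 + $14,670 + $5,640 + $13,240 + $5,140 + $1,300 = $51,140.
$51,140 > $49,000, so Category C applies.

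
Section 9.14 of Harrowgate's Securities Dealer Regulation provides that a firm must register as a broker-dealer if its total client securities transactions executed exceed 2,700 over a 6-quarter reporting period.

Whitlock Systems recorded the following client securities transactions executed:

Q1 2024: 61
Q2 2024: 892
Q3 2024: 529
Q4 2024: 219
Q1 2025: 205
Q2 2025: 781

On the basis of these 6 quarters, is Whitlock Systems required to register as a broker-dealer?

Total client securities transactions executed: 61 + 892 + 529 + 219 + 205 + 781 = 2,687.
2,687 ≤ 2,700, so the threshold is not exceeded.

No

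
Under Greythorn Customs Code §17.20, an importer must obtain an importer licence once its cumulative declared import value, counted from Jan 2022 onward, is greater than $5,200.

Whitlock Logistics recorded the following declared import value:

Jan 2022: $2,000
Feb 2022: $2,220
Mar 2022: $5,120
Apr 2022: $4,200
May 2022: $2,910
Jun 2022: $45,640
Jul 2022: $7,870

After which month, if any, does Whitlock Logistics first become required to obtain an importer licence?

Mar 2022

Through Jan 2022: $2,000
Through Feb 2022: $4,220
Through Mar 2022: $9,340 ← exceeds threshold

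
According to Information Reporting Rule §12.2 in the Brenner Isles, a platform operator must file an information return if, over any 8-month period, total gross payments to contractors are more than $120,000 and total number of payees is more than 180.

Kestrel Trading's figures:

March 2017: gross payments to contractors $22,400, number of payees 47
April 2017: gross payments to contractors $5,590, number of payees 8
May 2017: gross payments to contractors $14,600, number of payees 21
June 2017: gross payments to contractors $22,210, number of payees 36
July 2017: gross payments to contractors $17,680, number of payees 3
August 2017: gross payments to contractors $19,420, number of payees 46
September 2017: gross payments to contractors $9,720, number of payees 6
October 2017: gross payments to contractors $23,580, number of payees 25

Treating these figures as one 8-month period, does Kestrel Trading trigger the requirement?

Yes

Total gross payments to contractors: $22,400 + $5,590 + $14,600 + $22,210 + $17,680 + $19,420 + $9,720 + $23,580 = $135,200 (> $120,000).
Total number of payees: 47 + 8 + 21 + 36 + 3 + 46 + 6 + 25 = 192 (> 180).
The test is 'and': both thresholds are exceeded.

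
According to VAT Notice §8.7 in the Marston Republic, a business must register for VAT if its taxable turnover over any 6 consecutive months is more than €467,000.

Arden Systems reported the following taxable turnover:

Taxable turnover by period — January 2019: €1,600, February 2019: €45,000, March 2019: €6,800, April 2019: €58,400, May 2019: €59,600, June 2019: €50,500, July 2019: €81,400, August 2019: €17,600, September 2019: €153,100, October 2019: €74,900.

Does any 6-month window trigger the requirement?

No

January 2019–June 2019: €1,600 + €45,000 + €6,800 + €58,400 + €59,600 + €50,500 = €221,900 (under)
February 2019–July 2019: €45,000 + €6,800 + €58,400 + €59,600 + €50,500 + €81,400 = €301,700 (under)
March 2019–August 2019: €6,800 + €58,400 + €59,600 + €50,500 + €81,400 + €17,600 = €274,300 (under)
April 2019–September 2019: €58,400 + €59,600 + €50,500 + €81,400 + €17,600 + €153,100 = €420,600 (under)
May 2019–October 2019: €59,600 + €50,500 + €81,400 + €17,600 + €153,100 + €74,900 = €437,100 (under)
No window exceeds €467,000.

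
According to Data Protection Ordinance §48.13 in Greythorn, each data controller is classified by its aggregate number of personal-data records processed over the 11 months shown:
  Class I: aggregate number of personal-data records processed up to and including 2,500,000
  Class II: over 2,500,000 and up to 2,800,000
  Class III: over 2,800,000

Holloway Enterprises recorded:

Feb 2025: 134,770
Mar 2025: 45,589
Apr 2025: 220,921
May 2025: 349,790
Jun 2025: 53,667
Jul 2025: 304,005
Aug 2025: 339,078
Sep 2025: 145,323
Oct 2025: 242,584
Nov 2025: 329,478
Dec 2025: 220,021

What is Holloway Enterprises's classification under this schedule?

Class I

Aggregate number of personal-data records processed: 134,770 + 45,589 + 220,921 + 349,790 + 53,667 + 304,005 + 339,078 + 145,323 + 242,584 + 329,478 + 220,021 = 2,385,226.
2,385,226 ≤ 2,500,000, so Class I applies.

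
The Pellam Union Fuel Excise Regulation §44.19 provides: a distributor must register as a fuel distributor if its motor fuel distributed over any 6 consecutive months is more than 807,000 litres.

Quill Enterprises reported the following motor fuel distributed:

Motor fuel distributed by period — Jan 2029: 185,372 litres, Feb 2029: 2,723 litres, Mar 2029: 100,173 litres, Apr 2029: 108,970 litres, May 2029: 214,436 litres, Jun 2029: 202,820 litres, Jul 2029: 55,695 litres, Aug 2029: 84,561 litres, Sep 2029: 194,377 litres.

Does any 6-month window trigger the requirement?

Yes

Jan 2029–Jun 2029: 185,372 litres + 2,723 litres + 100,173 litres + 108,970 litres + 214,436 litres + 202,820 litres = 814,494 litres (over)
Feb 2029–Jul 2029: 2,723 litres + 100,173 litres + 108,970 litres + 214,436 litres + 202,820 litres + 55,695 litres = 684,817 litres (under)
Mar 2029–Aug 2029: 100,173 litres + 108,970 litres + 214,436 litres + 202,820 litres + 55,695 litres + 84,561 litres = 766,655 litres (under)
Apr 2029–Sep 2029: 108,970 litres + 214,436 litres + 202,820 litres + 55,695 litres + 84,561 litres + 194,377 litres = 860,859 litres (over)
At least one window exceeds 807,000 litres.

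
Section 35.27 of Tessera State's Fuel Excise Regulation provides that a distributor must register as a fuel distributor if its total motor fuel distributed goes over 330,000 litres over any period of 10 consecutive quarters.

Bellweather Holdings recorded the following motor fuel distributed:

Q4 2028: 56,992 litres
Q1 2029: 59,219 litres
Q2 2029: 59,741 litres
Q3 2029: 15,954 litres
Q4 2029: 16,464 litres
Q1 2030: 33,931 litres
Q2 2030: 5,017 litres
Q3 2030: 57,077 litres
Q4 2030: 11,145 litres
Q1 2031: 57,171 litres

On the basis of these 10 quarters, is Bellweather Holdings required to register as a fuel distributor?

Yes

Total motor fuel distributed: 56,992 litres + 59,219 litres + 59,741 litres + 15,954 litres + 16,464 litres + 33,931 litres + 5,017 litres + 57,077 litres + 11,145 litres + 57,171 litres = 372,711 litres.
372,711 litres > 330,000 litres, so the threshold is exceeded.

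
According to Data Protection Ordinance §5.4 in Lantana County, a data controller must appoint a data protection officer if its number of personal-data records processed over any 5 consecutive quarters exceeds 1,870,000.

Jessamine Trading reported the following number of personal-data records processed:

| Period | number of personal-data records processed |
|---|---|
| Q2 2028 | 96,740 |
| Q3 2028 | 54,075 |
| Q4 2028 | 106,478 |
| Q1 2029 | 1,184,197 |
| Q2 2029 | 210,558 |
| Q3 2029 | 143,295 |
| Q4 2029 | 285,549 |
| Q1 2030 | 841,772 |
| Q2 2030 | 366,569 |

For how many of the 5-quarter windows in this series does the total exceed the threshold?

2

Q2 2028–Q2 2029: 96,740 + 54,075 + 106,478 + 1,184,197 + 210,558 = 1,652,048 (under)
Q3 2028–Q3 2029: 54,075 + 106,478 + 1,184,197 + 210,558 + 143,295 = 1,698,603 (under)
Q4 2028–Q4 2029: 106,478 + 1,184,197 + 210,558 + 143,295 + 285,549 = 1,930,077 (over)
Q1 2029–Q1 2030: 1,184,197 + 210,558 + 143,295 + 285,549 + 841,772 = 2,665,371 (over)
Q2 2029–Q2 2030: 210,558 + 143,295 + 285,549 + 841,772 + 366,569 = 1,847,743 (under)
2 windows exceed the threshold.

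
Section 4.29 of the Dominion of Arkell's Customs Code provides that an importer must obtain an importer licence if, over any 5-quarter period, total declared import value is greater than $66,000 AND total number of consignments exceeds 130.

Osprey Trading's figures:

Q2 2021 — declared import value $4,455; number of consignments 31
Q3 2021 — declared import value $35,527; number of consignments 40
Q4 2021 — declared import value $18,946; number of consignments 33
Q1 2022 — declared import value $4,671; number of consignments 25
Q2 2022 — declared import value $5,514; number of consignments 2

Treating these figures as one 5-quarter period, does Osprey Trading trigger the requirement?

Total declared import value: $4,455 + $35,527 + $18,946 + $4,671 + $5,514 = $69,113 (> $66,000).
Total number of consignments: 31 + 40 + 33 + 25 + 2 = 131 (> 130).
The test is 'and': both thresholds are exceeded.

Yes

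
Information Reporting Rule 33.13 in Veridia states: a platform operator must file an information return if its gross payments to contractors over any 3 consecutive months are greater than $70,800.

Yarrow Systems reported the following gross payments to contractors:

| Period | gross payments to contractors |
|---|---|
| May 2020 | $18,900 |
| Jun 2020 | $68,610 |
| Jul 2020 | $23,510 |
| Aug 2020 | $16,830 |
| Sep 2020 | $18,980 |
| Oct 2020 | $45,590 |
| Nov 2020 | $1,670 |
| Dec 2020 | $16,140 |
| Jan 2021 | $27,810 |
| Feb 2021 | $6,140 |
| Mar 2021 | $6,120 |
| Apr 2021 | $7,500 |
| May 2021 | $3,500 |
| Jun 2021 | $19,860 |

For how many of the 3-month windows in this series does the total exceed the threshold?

3

May 2020–Jul 2020: $18,900 + $68,610 + $23,510 = $111,020 (over)
Jun 2020–Aug 2020: $68,610 + $23,510 + $16,830 = $108,950 (over)
Jul 2020–Sep 2020: $23,510 + $16,830 + $18,980 = $59,320 (under)
Aug 2020–Oct 2020: $16,830 + $18,980 + $45,590 = $81,400 (over)
Sep 2020–Nov 2020: $18,980 + $45,590 + $1,670 = $66,240 (under)
Oct 2020–Dec 2020: $45,590 + $1,670 + $16,140 = $63,400 (under)
Nov 2020–Jan 2021: $1,670 + $16,140 + $27,810 = $45,620 (under)
Dec 2020–Feb 2021: $16,140 + $27,810 + $6,140 = $50,090 (under)
Jan 2021–Mar 2021: $27,810 + $6,140 + $6,120 = $40,070 (under)
Feb 2021–Apr 2021: $6,140 + $6,120 + $7,500 = $19,760 (under)
Mar 2021–May 2021: $6,120 + $7,500 + $3,500 = $17,120 (under)
Apr 2021–Jun 2021: $7,500 + $3,500 + $19,860 = $30,860 (under)
3 windows exceed the threshold.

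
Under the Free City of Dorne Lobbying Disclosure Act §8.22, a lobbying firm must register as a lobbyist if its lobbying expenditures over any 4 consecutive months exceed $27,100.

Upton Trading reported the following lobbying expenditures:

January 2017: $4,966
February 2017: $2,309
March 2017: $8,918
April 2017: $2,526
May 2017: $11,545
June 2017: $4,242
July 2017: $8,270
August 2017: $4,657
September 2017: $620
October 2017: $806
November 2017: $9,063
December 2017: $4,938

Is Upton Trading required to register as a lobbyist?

January 2017–April 2017: $4,966 + $2,309 + $8,918 + $2,526 = $18,719 (under)
February 2017–May 2017: $2,309 + $8,918 + $2,526 + $11,545 = $25,298 (under)
March 2017–June 2017: $8,918 + $2,526 + $11,545 + $4,242 = $27,231 (over)
April 2017–July 2017: $2,526 + $11,545 + $4,242 + $8,270 = $26,583 (under)
May 2017–August 2017: $11,545 + $4,242 + $8,270 + $4,657 = $28,714 (over)
June 2017–September 2017: $4,242 + $8,270 + $4,657 + $620 = $17,789 (under)
July 2017–October 2017: $8,270 + $4,657 + $620 + $806 = $14,353 (under)
August 2017–November 2017: $4,657 + $620 + $806 + $9,063 = $15,146 (under)
September 2017–December 2017: $620 + $806 + $9,063 + $4,938 = $15,427 (under)
At least one window exceeds $27,100.

Yes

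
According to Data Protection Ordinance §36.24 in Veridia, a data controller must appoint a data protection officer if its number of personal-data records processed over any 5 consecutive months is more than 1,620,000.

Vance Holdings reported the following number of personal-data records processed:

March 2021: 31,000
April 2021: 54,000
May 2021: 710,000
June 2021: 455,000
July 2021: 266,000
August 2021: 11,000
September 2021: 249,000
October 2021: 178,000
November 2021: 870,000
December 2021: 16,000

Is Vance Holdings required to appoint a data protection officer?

March 2021–July 2021: 31,000 + 54,000 + 710,000 + 455,000 + 266,000 = 1,516,000 (under)
April 2021–August 2021: 54,000 + 710,000 + 455,000 + 266,000 + 11,000 = 1,496,000 (under)
May 2021–September 2021: 710,000 + 455,000 + 266,000 + 11,000 + 249,000 = 1,691,000 (over)
June 2021–October 2021: 455,000 + 266,000 + 11,000 + 249,000 + 178,000 = 1,159,000 (under)
July 2021–November 2021: 266,000 + 11,000 + 249,000 + 178,000 + 870,000 = 1,574,000 (under)
August 2021–December 2021: 11,000 + 249,000 + 178,000 + 870,000 + 16,000 = 1,324,000 (under)
At least one window exceeds 1,620,000.

Yes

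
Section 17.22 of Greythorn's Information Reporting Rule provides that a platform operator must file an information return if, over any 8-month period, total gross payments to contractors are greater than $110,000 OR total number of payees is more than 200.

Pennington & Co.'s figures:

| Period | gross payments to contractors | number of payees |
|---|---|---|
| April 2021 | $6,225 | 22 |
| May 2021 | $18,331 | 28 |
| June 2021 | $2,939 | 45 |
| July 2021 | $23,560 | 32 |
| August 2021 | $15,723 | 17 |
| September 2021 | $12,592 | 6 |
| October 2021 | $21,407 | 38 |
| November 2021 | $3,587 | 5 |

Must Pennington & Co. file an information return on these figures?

Total gross payments to contractors: $6,225 + $18,331 + $2,939 + $23,560 + $15,723 + $12,592 + $21,407 + $3,587 = $104,364 (≤ $110,000).
Total number of payees: 22 + 28 + 45 + 32 + 17 + 6 + 38 + 5 = 193 (≤ 200).
The test is 'or': neither threshold is exceeded.

No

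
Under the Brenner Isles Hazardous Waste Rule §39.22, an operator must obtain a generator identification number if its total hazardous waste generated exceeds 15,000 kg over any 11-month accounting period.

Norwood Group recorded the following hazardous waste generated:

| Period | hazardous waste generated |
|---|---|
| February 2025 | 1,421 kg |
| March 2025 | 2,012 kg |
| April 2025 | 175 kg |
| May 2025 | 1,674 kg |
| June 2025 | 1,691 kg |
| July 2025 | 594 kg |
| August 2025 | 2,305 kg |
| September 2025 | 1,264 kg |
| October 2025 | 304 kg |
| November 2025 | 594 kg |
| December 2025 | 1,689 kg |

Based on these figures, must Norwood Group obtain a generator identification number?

No

Total hazardous waste generated: 1,421 kg + 2,012 kg + 175 kg + 1,674 kg + 1,691 kg + 594 kg + 2,305 kg + 1,264 kg + 304 kg + 594 kg + 1,689 kg = 13,723 kg.
13,723 kg ≤ 15,000 kg, so the threshold is not exceeded.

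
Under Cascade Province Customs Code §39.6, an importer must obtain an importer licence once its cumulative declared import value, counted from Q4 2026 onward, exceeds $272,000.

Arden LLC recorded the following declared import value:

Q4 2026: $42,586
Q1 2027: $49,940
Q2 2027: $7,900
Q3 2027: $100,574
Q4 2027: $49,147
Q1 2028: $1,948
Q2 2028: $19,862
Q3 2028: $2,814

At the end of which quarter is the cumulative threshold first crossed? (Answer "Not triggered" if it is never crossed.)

Q3 2028

Through Q4 2026: $42,586
Through Q1 2027: $92,526
Through Q2 2027: $100,426
Through Q3 2027: $201,000
Through Q4 2027: $250,147
Through Q1 2028: $252,095
Through Q2 2028: $271,957
Through Q3 2028: $274,771 ← exceeds threshold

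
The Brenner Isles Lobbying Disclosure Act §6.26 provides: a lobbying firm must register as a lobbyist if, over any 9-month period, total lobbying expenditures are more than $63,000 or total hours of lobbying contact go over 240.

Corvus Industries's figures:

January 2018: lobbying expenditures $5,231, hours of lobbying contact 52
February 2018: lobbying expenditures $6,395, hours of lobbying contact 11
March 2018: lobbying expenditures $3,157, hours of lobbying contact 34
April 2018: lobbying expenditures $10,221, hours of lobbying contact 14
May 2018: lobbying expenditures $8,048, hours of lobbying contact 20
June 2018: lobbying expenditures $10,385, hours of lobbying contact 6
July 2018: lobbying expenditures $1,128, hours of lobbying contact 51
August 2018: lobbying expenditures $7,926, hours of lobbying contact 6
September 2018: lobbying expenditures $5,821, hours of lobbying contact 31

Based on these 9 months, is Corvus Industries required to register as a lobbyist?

No

Total lobbying expenditures: $5,231 + $6,395 + $3,157 + $10,221 + $8,048 + $10,385 + $1,128 + $7,926 + $5,821 = $58,312 (≤ $63,000).
Total hours of lobbying contact: 52 + 11 + 34 + 14 + 20 + 6 + 51 + 6 + 31 = 225 (≤ 240).
The test is 'or': neither threshold is exceeded.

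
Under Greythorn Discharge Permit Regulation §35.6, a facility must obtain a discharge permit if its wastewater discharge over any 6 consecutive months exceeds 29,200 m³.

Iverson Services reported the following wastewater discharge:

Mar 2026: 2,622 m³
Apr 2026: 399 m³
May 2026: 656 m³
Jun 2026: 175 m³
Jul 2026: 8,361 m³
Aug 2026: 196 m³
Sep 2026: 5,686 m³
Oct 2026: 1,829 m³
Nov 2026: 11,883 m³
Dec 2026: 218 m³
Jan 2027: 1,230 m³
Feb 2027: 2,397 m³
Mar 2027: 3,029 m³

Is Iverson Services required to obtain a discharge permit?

No

Mar 2026–Aug 2026: 2,622 m³ + 399 m³ + 656 m³ + 175 m³ + 8,361 m³ + 196 m³ = 12,409 m³ (under)
Apr 2026–Sep 2026: 399 m³ + 656 m³ + 175 m³ + 8,361 m³ + 196 m³ + 5,686 m³ = 15,473 m³ (under)
May 2026–Oct 2026: 656 m³ + 175 m³ + 8,361 m³ + 196 m³ + 5,686 m³ + 1,829 m³ = 16,903 m³ (under)
Jun 2026–Nov 2026: 175 m³ + 8,361 m³ + 196 m³ + 5,686 m³ + 1,829 m³ + 11,883 m³ = 28,130 m³ (under)
Jul 2026–Dec 2026: 8,361 m³ + 196 m³ + 5,686 m³ + 1,829 m³ + 11,883 m³ + 218 m³ = 28,173 m³ (under)
Aug 2026–Jan 2027: 196 m³ + 5,686 m³ + 1,829 m³ + 11,883 m³ + 218 m³ + 1,230 m³ = 21,042 m³ (under)
Sep 2026–Feb 2027: 5,686 m³ + 1,829 m³ + 11,883 m³ + 218 m³ + 1,230 m³ + 2,397 m³ = 23,243 m³ (under)
Oct 2026–Mar 2027: 1,829 m³ + 11,883 m³ + 218 m³ + 1,230 m³ + 2,397 m³ + 3,029 m³ = 20,586 m³ (under)
No window exceeds 29,200 m³.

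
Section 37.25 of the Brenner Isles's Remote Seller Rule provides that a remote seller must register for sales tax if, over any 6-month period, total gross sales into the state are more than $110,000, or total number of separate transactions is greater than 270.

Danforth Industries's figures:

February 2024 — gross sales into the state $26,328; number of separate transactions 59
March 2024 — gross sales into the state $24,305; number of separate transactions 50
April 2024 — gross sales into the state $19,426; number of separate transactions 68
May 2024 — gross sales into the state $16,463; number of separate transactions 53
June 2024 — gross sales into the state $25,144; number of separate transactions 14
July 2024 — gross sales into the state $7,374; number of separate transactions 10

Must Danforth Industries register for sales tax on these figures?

Total gross sales into the state: $26,328 + $24,305 + $19,426 + $16,463 + $25,144 + $7,374 = $119,040 (> $110,000).
Total number of separate transactions: 59 + 50 + 68 + 53 + 14 + 10 = 254 (≤ 270).
The test is 'or': at least one threshold is exceeded.

Yes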